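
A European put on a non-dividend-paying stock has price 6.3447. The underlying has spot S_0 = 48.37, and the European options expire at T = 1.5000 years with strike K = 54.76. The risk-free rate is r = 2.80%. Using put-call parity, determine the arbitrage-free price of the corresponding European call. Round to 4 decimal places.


Answer: Call price = 2.2070

Derivation:
Put-call parity: C - P = S_0 * exp(-qT) - K * exp(-rT).
S_0 * exp(-qT) = 48.3700 * 1.00000000 = 48.37000000
K * exp(-rT) = 54.7600 * 0.95886978 = 52.50770918
C = P + S*exp(-qT) - K*exp(-rT)
C = 6.3447 + 48.37000000 - 52.50770918 = 2.2070


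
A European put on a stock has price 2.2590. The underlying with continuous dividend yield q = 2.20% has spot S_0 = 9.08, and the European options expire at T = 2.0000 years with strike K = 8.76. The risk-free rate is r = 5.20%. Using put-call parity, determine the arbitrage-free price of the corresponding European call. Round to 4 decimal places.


Put-call parity: C - P = S_0 * exp(-qT) - K * exp(-rT).
S_0 * exp(-qT) = 9.0800 * 0.95695396 = 8.68914193
K * exp(-rT) = 8.7600 * 0.90122530 = 7.89473361
C = P + S*exp(-qT) - K*exp(-rT)
C = 2.2590 + 8.68914193 - 7.89473361 = 3.0534

Answer: Call price = 3.0534


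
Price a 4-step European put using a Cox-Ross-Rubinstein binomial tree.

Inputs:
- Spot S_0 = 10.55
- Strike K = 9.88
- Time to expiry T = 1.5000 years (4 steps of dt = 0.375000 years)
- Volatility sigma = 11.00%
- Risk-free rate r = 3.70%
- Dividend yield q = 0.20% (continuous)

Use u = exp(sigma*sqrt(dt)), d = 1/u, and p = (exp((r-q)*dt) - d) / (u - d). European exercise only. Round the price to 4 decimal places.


dt = T/N = 0.375000
u = exp(sigma*sqrt(dt)) = 1.069682; d = 1/u = 0.934858
p = (exp((r-q)*dt) - d) / (u - d) = 0.581157
Discount per step: exp(-r*dt) = 0.986221
Stock lattice S(k, i) with i counting down-moves:
  k=0: S(0,0) = 10.5500
  k=1: S(1,0) = 11.2851; S(1,1) = 9.8627
  k=2: S(2,0) = 12.0715; S(2,1) = 10.5500; S(2,2) = 9.2203
  k=3: S(3,0) = 12.9127; S(3,1) = 11.2851; S(3,2) = 9.8627; S(3,3) = 8.6196
  k=4: S(4,0) = 13.8124; S(4,1) = 12.0715; S(4,2) = 10.5500; S(4,3) = 9.2203; S(4,4) = 8.0581
Terminal payoffs V(N, i) = max(K - S_T, 0):
  V(4,0) = 0.000000; V(4,1) = 0.000000; V(4,2) = 0.000000; V(4,3) = 0.659734; V(4,4) = 1.821866
Backward induction: V(k, i) = exp(-r*dt) * [p * V(k+1, i) + (1-p) * V(k+1, i+1)].
  V(3,0) = exp(-r*dt) * [p*0.000000 + (1-p)*0.000000] = 0.000000
  V(3,1) = exp(-r*dt) * [p*0.000000 + (1-p)*0.000000] = 0.000000
  V(3,2) = exp(-r*dt) * [p*0.000000 + (1-p)*0.659734] = 0.272517
  V(3,3) = exp(-r*dt) * [p*0.659734 + (1-p)*1.821866] = 1.130687
  V(2,0) = exp(-r*dt) * [p*0.000000 + (1-p)*0.000000] = 0.000000
  V(2,1) = exp(-r*dt) * [p*0.000000 + (1-p)*0.272517] = 0.112569
  V(2,2) = exp(-r*dt) * [p*0.272517 + (1-p)*1.130687] = 0.623248
  V(1,0) = exp(-r*dt) * [p*0.000000 + (1-p)*0.112569] = 0.046499
  V(1,1) = exp(-r*dt) * [p*0.112569 + (1-p)*0.623248] = 0.321965
  V(0,0) = exp(-r*dt) * [p*0.046499 + (1-p)*0.321965] = 0.159646

Answer: Price = V(0,0) = 0.1596


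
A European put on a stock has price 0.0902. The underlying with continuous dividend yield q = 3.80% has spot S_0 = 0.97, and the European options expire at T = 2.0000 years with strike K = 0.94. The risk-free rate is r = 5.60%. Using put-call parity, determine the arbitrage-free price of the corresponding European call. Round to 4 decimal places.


Answer: Call price = 0.1488

Derivation:
Put-call parity: C - P = S_0 * exp(-qT) - K * exp(-rT).
S_0 * exp(-qT) = 0.9700 * 0.92681621 = 0.89901172
K * exp(-rT) = 0.9400 * 0.89404426 = 0.84040160
C = P + S*exp(-qT) - K*exp(-rT)
C = 0.0902 + 0.89901172 - 0.84040160 = 0.1488


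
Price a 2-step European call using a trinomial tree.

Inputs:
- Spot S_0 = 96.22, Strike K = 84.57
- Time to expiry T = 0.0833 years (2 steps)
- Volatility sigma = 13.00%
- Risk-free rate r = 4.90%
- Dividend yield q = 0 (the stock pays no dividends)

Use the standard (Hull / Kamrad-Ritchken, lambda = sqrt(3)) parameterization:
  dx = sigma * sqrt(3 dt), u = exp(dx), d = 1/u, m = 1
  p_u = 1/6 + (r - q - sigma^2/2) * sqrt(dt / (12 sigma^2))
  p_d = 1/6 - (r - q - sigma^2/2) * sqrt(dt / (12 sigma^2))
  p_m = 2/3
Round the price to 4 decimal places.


Answer: Price = V(0,0) = 11.9942

Derivation:
dt = T/N = 0.041650; dx = sigma*sqrt(3*dt) = 0.045953
u = exp(dx) = 1.047025; d = 1/u = 0.955087
p_u = 0.185043, p_m = 0.666667, p_d = 0.148290
Discount per step: exp(-r*dt) = 0.997961
Stock lattice S(k, j) with j the centered position index:
  k=0: S(0,+0) = 96.2200
  k=1: S(1,-1) = 91.8985; S(1,+0) = 96.2200; S(1,+1) = 100.7447
  k=2: S(2,-2) = 87.7711; S(2,-1) = 91.8985; S(2,+0) = 96.2200; S(2,+1) = 100.7447; S(2,+2) = 105.4823
Terminal payoffs V(N, j) = max(S_T - K, 0):
  V(2,-2) = 3.201052; V(2,-1) = 7.328480; V(2,+0) = 11.650000; V(2,+1) = 16.174739; V(2,+2) = 20.912254
Backward induction: V(k, j) = exp(-r*dt) * [p_u * V(k+1, j+1) + p_m * V(k+1, j) + p_d * V(k+1, j-1)]
  V(1,-1) = exp(-r*dt) * [p_u*11.650000 + p_m*7.328480 + p_d*3.201052] = 7.500768
  V(1,+0) = exp(-r*dt) * [p_u*16.174739 + p_m*11.650000 + p_d*7.328480] = 11.822282
  V(1,+1) = exp(-r*dt) * [p_u*20.912254 + p_m*16.174739 + p_d*11.650000] = 16.347014
  V(0,+0) = exp(-r*dt) * [p_u*16.347014 + p_m*11.822282 + p_d*7.500768] = 11.994212


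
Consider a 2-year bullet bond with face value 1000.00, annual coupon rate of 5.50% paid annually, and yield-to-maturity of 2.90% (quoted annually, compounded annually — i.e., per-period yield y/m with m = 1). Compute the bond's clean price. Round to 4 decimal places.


Coupon per period c = face * coupon_rate / m = 55.000000
Periods per year m = 1; per-period yield y/m = 0.029000
Number of cashflows N = 2
Cashflows (t years, CF_t, discount factor 1/(1+y/m)^(m*t), PV):
  t = 1.0000: CF_t = 55.000000, DF = 0.971817, PV = 53.449951
  t = 2.0000: CF_t = 1055.000000, DF = 0.944429, PV = 996.372449
Price P = sum_t PV_t = 1049.822400

Answer: Price = 1049.8224


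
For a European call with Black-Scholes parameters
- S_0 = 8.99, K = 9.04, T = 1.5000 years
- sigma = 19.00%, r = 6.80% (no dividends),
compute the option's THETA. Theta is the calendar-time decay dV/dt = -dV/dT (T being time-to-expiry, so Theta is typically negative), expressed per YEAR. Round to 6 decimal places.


Answer: Theta = -0.584249

Derivation:
d1 = 0.5308460002; d2 = 0.2981444746
phi(d1) = 0.3465121933; exp(-qT) = 1.0000000000; exp(-rT) = 0.9030295517
Theta = -S*exp(-qT)*phi(d1)*sigma/(2*sqrt(T)) - r*K*exp(-rT)*N(d2) + q*S*exp(-qT)*N(d1)
N(d1) = 0.7022372498; N(d2) = 0.6172035508; sqrt(T) = 1.2247448714
Term 1 = -8.9900 * 1.0000000000 * 0.3465121933 * 0.1900 / (2 * 1.2247448714) = -0.2416329683
Term 2 = -0.0680 * 9.0400 * 0.9030295517 * 0.6172035508 = -0.3426160643
Term 3 = 0 (no dividend yield, q = 0)
Theta = -0.2416329683 + (-0.3426160643) + (0.0000000000) = -0.584249


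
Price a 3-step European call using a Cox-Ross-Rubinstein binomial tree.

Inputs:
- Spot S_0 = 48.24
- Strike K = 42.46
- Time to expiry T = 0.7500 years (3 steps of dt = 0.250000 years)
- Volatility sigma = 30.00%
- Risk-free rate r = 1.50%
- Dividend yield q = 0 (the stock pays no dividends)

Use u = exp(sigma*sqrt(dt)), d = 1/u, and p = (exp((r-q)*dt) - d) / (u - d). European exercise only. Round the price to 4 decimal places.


dt = T/N = 0.250000
u = exp(sigma*sqrt(dt)) = 1.161834; d = 1/u = 0.860708
p = (exp((r-q)*dt) - d) / (u - d) = 0.475047
Discount per step: exp(-r*dt) = 0.996257
Stock lattice S(k, i) with i counting down-moves:
  k=0: S(0,0) = 48.2400
  k=1: S(1,0) = 56.0469; S(1,1) = 41.5206
  k=2: S(2,0) = 65.1172; S(2,1) = 48.2400; S(2,2) = 35.7371
  k=3: S(3,0) = 75.6554; S(3,1) = 56.0469; S(3,2) = 41.5206; S(3,3) = 30.7592
Terminal payoffs V(N, i) = max(S_T - K, 0):
  V(3,0) = 33.195380; V(3,1) = 13.586884; V(3,2) = 0.000000; V(3,3) = 0.000000
Backward induction: V(k, i) = exp(-r*dt) * [p * V(k+1, i) + (1-p) * V(k+1, i+1)].
  V(2,0) = exp(-r*dt) * [p*33.195380 + (1-p)*13.586884] = 22.816116
  V(2,1) = exp(-r*dt) * [p*13.586884 + (1-p)*0.000000] = 6.430247
  V(2,2) = exp(-r*dt) * [p*0.000000 + (1-p)*0.000000] = 0.000000
  V(1,0) = exp(-r*dt) * [p*22.816116 + (1-p)*6.430247] = 14.161097
  V(1,1) = exp(-r*dt) * [p*6.430247 + (1-p)*0.000000] = 3.043234
  V(0,0) = exp(-r*dt) * [p*14.161097 + (1-p)*3.043234] = 8.293580

Answer: Price = V(0,0) = 8.2936


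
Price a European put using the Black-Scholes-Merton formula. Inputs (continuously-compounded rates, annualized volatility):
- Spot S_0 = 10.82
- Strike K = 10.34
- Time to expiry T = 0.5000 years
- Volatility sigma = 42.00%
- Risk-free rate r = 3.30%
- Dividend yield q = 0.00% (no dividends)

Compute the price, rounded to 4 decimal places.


d1 = (ln(S/K) + (r - q + 0.5*sigma^2) * T) / (sigma * sqrt(T)) = 0.35684112
d2 = d1 - sigma * sqrt(T) = 0.05985627
exp(-rT) = 0.98363538; exp(-qT) = 1.00000000
P = K * exp(-rT) * N(-d2) - S_0 * exp(-qT) * N(-d1)
N(-d1) = 0.36060538; N(-d2) = 0.47613506
P = 10.3400 * 0.98363538 * 0.47613506 - 10.8200 * 1.00000000 * 0.36060538 = 0.9409

Answer: Price = 0.9409


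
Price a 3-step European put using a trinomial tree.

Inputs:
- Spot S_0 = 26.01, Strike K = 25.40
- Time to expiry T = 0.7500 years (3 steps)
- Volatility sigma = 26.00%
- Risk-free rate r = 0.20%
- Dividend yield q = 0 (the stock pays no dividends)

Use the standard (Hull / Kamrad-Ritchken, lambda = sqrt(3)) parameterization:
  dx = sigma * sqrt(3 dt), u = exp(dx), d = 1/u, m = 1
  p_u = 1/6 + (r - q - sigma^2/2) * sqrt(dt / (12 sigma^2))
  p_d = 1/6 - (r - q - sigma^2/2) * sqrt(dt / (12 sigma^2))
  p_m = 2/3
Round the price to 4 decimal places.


Answer: Price = V(0,0) = 1.8819

Derivation:
dt = T/N = 0.250000; dx = sigma*sqrt(3*dt) = 0.225167
u = exp(dx) = 1.252531; d = 1/u = 0.798383
p_u = 0.149013, p_m = 0.666667, p_d = 0.184320
Discount per step: exp(-r*dt) = 0.999500
Stock lattice S(k, j) with j the centered position index:
  k=0: S(0,+0) = 26.0100
  k=1: S(1,-1) = 20.7659; S(1,+0) = 26.0100; S(1,+1) = 32.5783
  k=2: S(2,-2) = 16.5792; S(2,-1) = 20.7659; S(2,+0) = 26.0100; S(2,+1) = 32.5783; S(2,+2) = 40.8054
  k=3: S(3,-3) = 13.2365; S(3,-2) = 16.5792; S(3,-1) = 20.7659; S(3,+0) = 26.0100; S(3,+1) = 32.5783; S(3,+2) = 40.8054; S(3,+3) = 51.1100
Terminal payoffs V(N, j) = max(K - S_T, 0):
  V(3,-3) = 12.163459; V(3,-2) = 8.820817; V(3,-1) = 4.634053; V(3,+0) = 0.000000; V(3,+1) = 0.000000; V(3,+2) = 0.000000; V(3,+3) = 0.000000
Backward induction: V(k, j) = exp(-r*dt) * [p_u * V(k+1, j+1) + p_m * V(k+1, j) + p_d * V(k+1, j-1)]
  V(2,-2) = exp(-r*dt) * [p_u*4.634053 + p_m*8.820817 + p_d*12.163459] = 8.808646
  V(2,-1) = exp(-r*dt) * [p_u*0.000000 + p_m*4.634053 + p_d*8.820817] = 4.712867
  V(2,+0) = exp(-r*dt) * [p_u*0.000000 + p_m*0.000000 + p_d*4.634053] = 0.853723
  V(2,+1) = exp(-r*dt) * [p_u*0.000000 + p_m*0.000000 + p_d*0.000000] = 0.000000
  V(2,+2) = exp(-r*dt) * [p_u*0.000000 + p_m*0.000000 + p_d*0.000000] = 0.000000
  V(1,-1) = exp(-r*dt) * [p_u*0.853723 + p_m*4.712867 + p_d*8.808646] = 4.890293
  V(1,+0) = exp(-r*dt) * [p_u*0.000000 + p_m*0.853723 + p_d*4.712867] = 1.437107
  V(1,+1) = exp(-r*dt) * [p_u*0.000000 + p_m*0.000000 + p_d*0.853723] = 0.157280
  V(0,+0) = exp(-r*dt) * [p_u*0.157280 + p_m*1.437107 + p_d*4.890293] = 1.881947


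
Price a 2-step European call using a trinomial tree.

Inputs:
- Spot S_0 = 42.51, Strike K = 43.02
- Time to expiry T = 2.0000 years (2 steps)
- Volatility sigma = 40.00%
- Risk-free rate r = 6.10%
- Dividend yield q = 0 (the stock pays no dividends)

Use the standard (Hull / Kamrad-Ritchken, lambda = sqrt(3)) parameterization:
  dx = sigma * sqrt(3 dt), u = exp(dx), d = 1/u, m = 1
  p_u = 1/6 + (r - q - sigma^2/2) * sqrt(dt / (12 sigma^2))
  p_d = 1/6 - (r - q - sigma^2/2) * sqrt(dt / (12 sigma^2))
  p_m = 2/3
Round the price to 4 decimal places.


dt = T/N = 1.000000; dx = sigma*sqrt(3*dt) = 0.692820
u = exp(dx) = 1.999346; d = 1/u = 0.500163
p_u = 0.152955, p_m = 0.666667, p_d = 0.180379
Discount per step: exp(-r*dt) = 0.940823
Stock lattice S(k, j) with j the centered position index:
  k=0: S(0,+0) = 42.5100
  k=1: S(1,-1) = 21.2619; S(1,+0) = 42.5100; S(1,+1) = 84.9922
  k=2: S(2,-2) = 10.6344; S(2,-1) = 21.2619; S(2,+0) = 42.5100; S(2,+1) = 84.9922; S(2,+2) = 169.9289
Terminal payoffs V(N, j) = max(S_T - K, 0):
  V(2,-2) = 0.000000; V(2,-1) = 0.000000; V(2,+0) = 0.000000; V(2,+1) = 41.972215; V(2,+2) = 126.908879
Backward induction: V(k, j) = exp(-r*dt) * [p_u * V(k+1, j+1) + p_m * V(k+1, j) + p_d * V(k+1, j-1)]
  V(1,-1) = exp(-r*dt) * [p_u*0.000000 + p_m*0.000000 + p_d*0.000000] = 0.000000
  V(1,+0) = exp(-r*dt) * [p_u*41.972215 + p_m*0.000000 + p_d*0.000000] = 6.039938
  V(1,+1) = exp(-r*dt) * [p_u*126.908879 + p_m*41.972215 + p_d*0.000000] = 44.588222
  V(0,+0) = exp(-r*dt) * [p_u*44.588222 + p_m*6.039938 + p_d*0.000000] = 10.204732

Answer: Price = V(0,0) = 10.2047


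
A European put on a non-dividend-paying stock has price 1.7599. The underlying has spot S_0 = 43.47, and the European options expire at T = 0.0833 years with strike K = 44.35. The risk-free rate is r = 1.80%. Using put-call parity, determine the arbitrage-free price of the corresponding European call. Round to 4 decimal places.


Answer: Call price = 0.9463

Derivation:
Put-call parity: C - P = S_0 * exp(-qT) - K * exp(-rT).
S_0 * exp(-qT) = 43.4700 * 1.00000000 = 43.47000000
K * exp(-rT) = 44.3500 * 0.99850172 = 44.28355144
C = P + S*exp(-qT) - K*exp(-rT)
C = 1.7599 + 43.47000000 - 44.28355144 = 0.9463


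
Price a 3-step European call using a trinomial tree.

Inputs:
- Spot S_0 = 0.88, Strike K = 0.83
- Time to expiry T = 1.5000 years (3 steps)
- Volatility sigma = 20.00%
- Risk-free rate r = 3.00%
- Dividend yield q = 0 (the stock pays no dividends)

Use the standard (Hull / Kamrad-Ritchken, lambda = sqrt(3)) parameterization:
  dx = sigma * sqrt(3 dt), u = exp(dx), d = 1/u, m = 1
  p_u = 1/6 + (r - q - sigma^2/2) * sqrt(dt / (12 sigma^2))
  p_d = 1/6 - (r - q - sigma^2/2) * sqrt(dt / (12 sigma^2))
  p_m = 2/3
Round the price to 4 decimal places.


dt = T/N = 0.500000; dx = sigma*sqrt(3*dt) = 0.244949
u = exp(dx) = 1.277556; d = 1/u = 0.782744
p_u = 0.176873, p_m = 0.666667, p_d = 0.156460
Discount per step: exp(-r*dt) = 0.985112
Stock lattice S(k, j) with j the centered position index:
  k=0: S(0,+0) = 0.8800
  k=1: S(1,-1) = 0.6888; S(1,+0) = 0.8800; S(1,+1) = 1.1242
  k=2: S(2,-2) = 0.5392; S(2,-1) = 0.6888; S(2,+0) = 0.8800; S(2,+1) = 1.1242; S(2,+2) = 1.4363
  k=3: S(3,-3) = 0.4220; S(3,-2) = 0.5392; S(3,-1) = 0.6888; S(3,+0) = 0.8800; S(3,+1) = 1.1242; S(3,+2) = 1.4363; S(3,+3) = 1.8349
Terminal payoffs V(N, j) = max(S_T - K, 0):
  V(3,-3) = 0.000000; V(3,-2) = 0.000000; V(3,-1) = 0.000000; V(3,+0) = 0.050000; V(3,+1) = 0.294249; V(3,+2) = 0.606292; V(3,+3) = 1.004943
Backward induction: V(k, j) = exp(-r*dt) * [p_u * V(k+1, j+1) + p_m * V(k+1, j) + p_d * V(k+1, j-1)]
  V(2,-2) = exp(-r*dt) * [p_u*0.000000 + p_m*0.000000 + p_d*0.000000] = 0.000000
  V(2,-1) = exp(-r*dt) * [p_u*0.050000 + p_m*0.000000 + p_d*0.000000] = 0.008712
  V(2,+0) = exp(-r*dt) * [p_u*0.294249 + p_m*0.050000 + p_d*0.000000] = 0.084107
  V(2,+1) = exp(-r*dt) * [p_u*0.606292 + p_m*0.294249 + p_d*0.050000] = 0.306592
  V(2,+2) = exp(-r*dt) * [p_u*1.004943 + p_m*0.606292 + p_d*0.294249] = 0.618631
  V(1,-1) = exp(-r*dt) * [p_u*0.084107 + p_m*0.008712 + p_d*0.000000] = 0.020376
  V(1,+0) = exp(-r*dt) * [p_u*0.306592 + p_m*0.084107 + p_d*0.008712] = 0.110000
  V(1,+1) = exp(-r*dt) * [p_u*0.618631 + p_m*0.306592 + p_d*0.084107] = 0.322105
  V(0,+0) = exp(-r*dt) * [p_u*0.322105 + p_m*0.110000 + p_d*0.020376] = 0.131506

Answer: Price = V(0,0) = 0.1315


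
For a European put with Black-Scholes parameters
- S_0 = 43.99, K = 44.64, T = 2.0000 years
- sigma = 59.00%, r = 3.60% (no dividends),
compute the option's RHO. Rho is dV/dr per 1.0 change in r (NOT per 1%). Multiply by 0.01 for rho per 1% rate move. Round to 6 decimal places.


d1 = 0.4859046250; d2 = -0.3484813768
phi(d1) = 0.3545201176; exp(-qT) = 1.0000000000; exp(-rT) = 0.9305308958
N(-d2) = 0.6362606512
Rho = -K*T*exp(-rT)*N(-d2) = -44.6400 * 2.0000 * 0.9305308958 * 0.6362606512 = -52.859134

Answer: Rho = -52.859134


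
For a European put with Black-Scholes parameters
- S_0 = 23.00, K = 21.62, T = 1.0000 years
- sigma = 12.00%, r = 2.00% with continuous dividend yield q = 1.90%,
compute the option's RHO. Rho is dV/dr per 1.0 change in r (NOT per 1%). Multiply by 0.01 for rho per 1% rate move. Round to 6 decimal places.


d1 = 0.5839616977; d2 = 0.4639616977
phi(d1) = 0.3364034264; exp(-qT) = 0.9811793622; exp(-rT) = 0.9801986733
N(-d2) = 0.3213375939
Rho = -K*T*exp(-rT)*N(-d2) = -21.6200 * 1.0000 * 0.9801986733 * 0.3213375939 = -6.809753

Answer: Rho = -6.809753


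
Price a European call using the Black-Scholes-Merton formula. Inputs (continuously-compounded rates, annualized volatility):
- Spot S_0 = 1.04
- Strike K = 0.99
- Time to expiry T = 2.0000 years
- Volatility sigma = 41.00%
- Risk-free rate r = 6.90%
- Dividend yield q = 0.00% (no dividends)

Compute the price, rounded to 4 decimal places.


d1 = (ln(S/K) + (r - q + 0.5*sigma^2) * T) / (sigma * sqrt(T)) = 0.61289092
d2 = d1 - sigma * sqrt(T) = 0.03306336
exp(-rT) = 0.87109869; exp(-qT) = 1.00000000
C = S_0 * exp(-qT) * N(d1) - K * exp(-rT) * N(d2)
N(d1) = 0.73002577; N(d2) = 0.51318797
C = 1.0400 * 1.00000000 * 0.73002577 - 0.9900 * 0.87109869 * 0.51318797 = 0.3167

Answer: Price = 0.3167


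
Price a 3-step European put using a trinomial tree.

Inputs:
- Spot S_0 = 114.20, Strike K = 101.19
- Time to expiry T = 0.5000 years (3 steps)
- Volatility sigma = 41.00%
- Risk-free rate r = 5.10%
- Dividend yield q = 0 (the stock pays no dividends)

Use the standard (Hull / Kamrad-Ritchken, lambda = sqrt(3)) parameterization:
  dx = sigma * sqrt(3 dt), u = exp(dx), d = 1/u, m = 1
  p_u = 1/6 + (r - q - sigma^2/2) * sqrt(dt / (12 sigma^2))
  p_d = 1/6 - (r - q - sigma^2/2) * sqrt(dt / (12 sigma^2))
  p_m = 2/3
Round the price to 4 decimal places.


Answer: Price = V(0,0) = 6.3638

Derivation:
dt = T/N = 0.166667; dx = sigma*sqrt(3*dt) = 0.289914
u = exp(dx) = 1.336312; d = 1/u = 0.748328
p_u = 0.157167, p_m = 0.666667, p_d = 0.176167
Discount per step: exp(-r*dt) = 0.991536
Stock lattice S(k, j) with j the centered position index:
  k=0: S(0,+0) = 114.2000
  k=1: S(1,-1) = 85.4591; S(1,+0) = 114.2000; S(1,+1) = 152.6069
  k=2: S(2,-2) = 63.9514; S(2,-1) = 85.4591; S(2,+0) = 114.2000; S(2,+1) = 152.6069; S(2,+2) = 203.9304
  k=3: S(3,-3) = 47.8566; S(3,-2) = 63.9514; S(3,-1) = 85.4591; S(3,+0) = 114.2000; S(3,+1) = 152.6069; S(3,+2) = 203.9304; S(3,+3) = 272.5147
Terminal payoffs V(N, j) = max(K - S_T, 0):
  V(3,-3) = 53.333356; V(3,-2) = 37.238580; V(3,-1) = 15.730933; V(3,+0) = 0.000000; V(3,+1) = 0.000000; V(3,+2) = 0.000000; V(3,+3) = 0.000000
Backward induction: V(k, j) = exp(-r*dt) * [p_u * V(k+1, j+1) + p_m * V(k+1, j) + p_d * V(k+1, j-1)]
  V(2,-2) = exp(-r*dt) * [p_u*15.730933 + p_m*37.238580 + p_d*53.333356] = 36.383082
  V(2,-1) = exp(-r*dt) * [p_u*0.000000 + p_m*15.730933 + p_d*37.238580] = 16.903194
  V(2,+0) = exp(-r*dt) * [p_u*0.000000 + p_m*0.000000 + p_d*15.730933] = 2.747809
  V(2,+1) = exp(-r*dt) * [p_u*0.000000 + p_m*0.000000 + p_d*0.000000] = 0.000000
  V(2,+2) = exp(-r*dt) * [p_u*0.000000 + p_m*0.000000 + p_d*0.000000] = 0.000000
  V(1,-1) = exp(-r*dt) * [p_u*2.747809 + p_m*16.903194 + p_d*36.383082] = 17.956860
  V(1,+0) = exp(-r*dt) * [p_u*0.000000 + p_m*2.747809 + p_d*16.903194] = 4.768943
  V(1,+1) = exp(-r*dt) * [p_u*0.000000 + p_m*0.000000 + p_d*2.747809] = 0.479975
  V(0,+0) = exp(-r*dt) * [p_u*0.479975 + p_m*4.768943 + p_d*17.956860] = 6.363808


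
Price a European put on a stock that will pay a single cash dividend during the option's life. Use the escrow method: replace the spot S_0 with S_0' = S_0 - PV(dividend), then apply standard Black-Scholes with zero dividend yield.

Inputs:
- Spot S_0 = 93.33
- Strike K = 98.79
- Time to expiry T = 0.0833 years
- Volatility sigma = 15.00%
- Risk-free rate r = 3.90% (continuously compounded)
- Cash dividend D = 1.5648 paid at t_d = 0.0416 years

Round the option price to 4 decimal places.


PV(D) = D * exp(-r * t_d) = 1.5648 * 0.99837892 = 1.56226333
S_0' = S_0 - PV(D) = 93.3300 - 1.56226333 = 91.76773667
d1 = (ln(S_0'/K) + (r + sigma^2/2)*T) / (sigma*sqrt(T)) = -1.60650462
d2 = d1 - sigma*sqrt(T) = -1.64979723
exp(-rT) = 0.99675657
N(-d1) = 0.94591846; N(-d2) = 0.95050779
P = K * exp(-rT) * N(-d2) - S_0' * N(-d1) = 98.7900 * 0.99675657 * 0.95050779 - 91.76773667 * 0.94591846 = 6.7913

Answer: Price = 6.7913


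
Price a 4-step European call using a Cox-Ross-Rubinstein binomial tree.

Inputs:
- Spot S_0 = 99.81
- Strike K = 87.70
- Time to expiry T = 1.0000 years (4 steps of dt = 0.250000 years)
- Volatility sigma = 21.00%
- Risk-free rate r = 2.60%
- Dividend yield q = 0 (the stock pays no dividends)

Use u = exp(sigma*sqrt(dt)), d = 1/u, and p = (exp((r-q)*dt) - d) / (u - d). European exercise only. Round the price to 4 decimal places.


Answer: Price = V(0,0) = 17.2809

Derivation:
dt = T/N = 0.250000
u = exp(sigma*sqrt(dt)) = 1.110711; d = 1/u = 0.900325
p = (exp((r-q)*dt) - d) / (u - d) = 0.504770
Discount per step: exp(-r*dt) = 0.993521
Stock lattice S(k, i) with i counting down-moves:
  k=0: S(0,0) = 99.8100
  k=1: S(1,0) = 110.8600; S(1,1) = 89.8614
  k=2: S(2,0) = 123.1334; S(2,1) = 99.8100; S(2,2) = 80.9044
  k=3: S(3,0) = 136.7656; S(3,1) = 110.8600; S(3,2) = 89.8614; S(3,3) = 72.8402
  k=4: S(4,0) = 151.9070; S(4,1) = 123.1334; S(4,2) = 99.8100; S(4,3) = 80.9044; S(4,4) = 65.5798
Terminal payoffs V(N, i) = max(S_T - K, 0):
  V(4,0) = 64.206983; V(4,1) = 35.433407; V(4,2) = 12.110000; V(4,3) = 0.000000; V(4,4) = 0.000000
Backward induction: V(k, i) = exp(-r*dt) * [p * V(k+1, i) + (1-p) * V(k+1, i+1)].
  V(3,0) = exp(-r*dt) * [p*64.206983 + (1-p)*35.433407] = 49.633783
  V(3,1) = exp(-r*dt) * [p*35.433407 + (1-p)*12.110000] = 23.728227
  V(3,2) = exp(-r*dt) * [p*12.110000 + (1-p)*0.000000] = 6.073164
  V(3,3) = exp(-r*dt) * [p*0.000000 + (1-p)*0.000000] = 0.000000
  V(2,0) = exp(-r*dt) * [p*49.633783 + (1-p)*23.728227] = 36.566129
  V(2,1) = exp(-r*dt) * [p*23.728227 + (1-p)*6.073164] = 14.887830
  V(2,2) = exp(-r*dt) * [p*6.073164 + (1-p)*0.000000] = 3.045691
  V(1,0) = exp(-r*dt) * [p*36.566129 + (1-p)*14.887830] = 25.663038
  V(1,1) = exp(-r*dt) * [p*14.887830 + (1-p)*3.045691] = 8.964790
  V(0,0) = exp(-r*dt) * [p*25.663038 + (1-p)*8.964790] = 17.280878


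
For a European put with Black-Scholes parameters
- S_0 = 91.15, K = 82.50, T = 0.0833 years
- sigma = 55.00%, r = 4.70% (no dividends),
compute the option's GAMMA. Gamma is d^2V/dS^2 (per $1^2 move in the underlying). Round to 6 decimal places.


d1 = 0.7321579319; d2 = 0.5734183653
phi(d1) = 0.3051456267; exp(-qT) = 1.0000000000; exp(-rT) = 0.9960925540
Gamma = exp(-qT) * phi(d1) / (S * sigma * sqrt(T)) = 1.0000000000 * 0.3051456267 / (91.1500 * 0.5500 * 0.2886173938) = 0.021089

Answer: Gamma = 0.021089


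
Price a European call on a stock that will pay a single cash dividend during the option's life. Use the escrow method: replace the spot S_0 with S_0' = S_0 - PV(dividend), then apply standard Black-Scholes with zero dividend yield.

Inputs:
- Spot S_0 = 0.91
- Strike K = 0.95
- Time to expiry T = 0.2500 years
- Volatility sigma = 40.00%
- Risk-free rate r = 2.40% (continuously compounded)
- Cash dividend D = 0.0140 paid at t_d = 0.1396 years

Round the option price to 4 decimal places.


PV(D) = D * exp(-r * t_d) = 0.0140 * 0.99665521 = 0.01395317
S_0' = S_0 - PV(D) = 0.9100 - 0.01395317 = 0.89604683
d1 = (ln(S_0'/K) + (r + sigma^2/2)*T) / (sigma*sqrt(T)) = -0.16234655
d2 = d1 - sigma*sqrt(T) = -0.36234655
exp(-rT) = 0.99401796
N(d1) = 0.43551648; N(d2) = 0.35854654
C = S_0' * N(d1) - K * exp(-rT) * N(d2) = 0.89604683 * 0.43551648 - 0.9500 * 0.99401796 * 0.35854654 = 0.0517

Answer: Price = 0.0517


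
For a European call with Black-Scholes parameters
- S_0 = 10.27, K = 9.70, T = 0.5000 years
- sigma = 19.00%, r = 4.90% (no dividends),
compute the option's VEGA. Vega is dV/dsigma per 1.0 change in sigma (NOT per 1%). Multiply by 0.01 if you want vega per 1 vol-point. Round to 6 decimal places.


d1 = 0.6745511267; d2 = 0.5402008383
phi(d1) = 0.3177634171; exp(-qT) = 1.0000000000; exp(-rT) = 0.9757976889
Vega = S * exp(-qT) * phi(d1) * sqrt(T) = 10.2700 * 1.0000000000 * 0.3177634171 * 0.7071067812 = 2.307594

Answer: Vega = 2.307594


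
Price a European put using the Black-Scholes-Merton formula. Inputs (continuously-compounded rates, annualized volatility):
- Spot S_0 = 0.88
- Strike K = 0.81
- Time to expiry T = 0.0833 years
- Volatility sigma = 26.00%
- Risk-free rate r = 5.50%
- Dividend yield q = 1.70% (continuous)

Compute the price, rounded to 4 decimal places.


d1 = (ln(S/K) + (r - q + 0.5*sigma^2) * T) / (sigma * sqrt(T)) = 1.18427480
d2 = d1 - sigma * sqrt(T) = 1.10923428
exp(-rT) = 0.99542898; exp(-qT) = 0.99858490
P = K * exp(-rT) * N(-d2) - S_0 * exp(-qT) * N(-d1)
N(-d1) = 0.11815215; N(-d2) = 0.13366456
P = 0.8100 * 0.99542898 * 0.13366456 - 0.8800 * 0.99858490 * 0.11815215 = 0.0039

Answer: Price = 0.0039


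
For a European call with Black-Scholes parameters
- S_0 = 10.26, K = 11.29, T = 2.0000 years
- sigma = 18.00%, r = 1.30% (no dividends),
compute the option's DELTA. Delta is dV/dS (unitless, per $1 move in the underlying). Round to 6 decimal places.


Answer: Delta = 0.441807

Derivation:
d1 = -0.1463889323; d2 = -0.4009473735
phi(d1) = 0.3946904892; exp(-qT) = 1.0000000000; exp(-rT) = 0.9743350896
N(d1) = 0.4418071820
Delta = exp(-qT) * N(d1) = 1.0000000000 * 0.4418071820 = 0.441807


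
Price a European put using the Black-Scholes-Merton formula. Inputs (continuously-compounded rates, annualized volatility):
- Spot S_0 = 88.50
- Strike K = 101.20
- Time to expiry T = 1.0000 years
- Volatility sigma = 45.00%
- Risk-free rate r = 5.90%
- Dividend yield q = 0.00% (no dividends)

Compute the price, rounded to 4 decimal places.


d1 = (ln(S/K) + (r - q + 0.5*sigma^2) * T) / (sigma * sqrt(T)) = 0.05811954
d2 = d1 - sigma * sqrt(T) = -0.39188046
exp(-rT) = 0.94270677; exp(-qT) = 1.00000000
P = K * exp(-rT) * N(-d2) - S_0 * exp(-qT) * N(-d1)
N(-d1) = 0.47682670; N(-d2) = 0.65242673
P = 101.2000 * 0.94270677 * 0.65242673 - 88.5000 * 1.00000000 * 0.47682670 = 20.0436

Answer: Price = 20.0436


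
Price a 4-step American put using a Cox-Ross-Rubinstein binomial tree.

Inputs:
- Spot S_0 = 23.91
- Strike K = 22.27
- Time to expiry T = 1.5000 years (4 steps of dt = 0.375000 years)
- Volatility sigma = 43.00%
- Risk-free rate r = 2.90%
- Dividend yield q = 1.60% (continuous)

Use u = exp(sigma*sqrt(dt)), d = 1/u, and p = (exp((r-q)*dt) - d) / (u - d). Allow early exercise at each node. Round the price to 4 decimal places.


dt = T/N = 0.375000
u = exp(sigma*sqrt(dt)) = 1.301243; d = 1/u = 0.768496
p = (exp((r-q)*dt) - d) / (u - d) = 0.443721
Discount per step: exp(-r*dt) = 0.989184
Stock lattice S(k, i) with i counting down-moves:
  k=0: S(0,0) = 23.9100
  k=1: S(1,0) = 31.1127; S(1,1) = 18.3747
  k=2: S(2,0) = 40.4852; S(2,1) = 23.9100; S(2,2) = 14.1209
  k=3: S(3,0) = 52.6811; S(3,1) = 31.1127; S(3,2) = 18.3747; S(3,3) = 10.8519
  k=4: S(4,0) = 68.5510; S(4,1) = 40.4852; S(4,2) = 23.9100; S(4,3) = 14.1209; S(4,4) = 8.3396
Terminal payoffs V(N, i) = max(K - S_T, 0):
  V(4,0) = 0.000000; V(4,1) = 0.000000; V(4,2) = 0.000000; V(4,3) = 8.149093; V(4,4) = 13.930392
Backward induction: V(k, i) = exp(-r*dt) * [p * V(k+1, i) + (1-p) * V(k+1, i+1)]; then take max(V_cont, immediate exercise) for American.
  V(3,0) = exp(-r*dt) * [p*0.000000 + (1-p)*0.000000] = 0.000000; exercise = 0.000000; V(3,0) = max -> 0.000000
  V(3,1) = exp(-r*dt) * [p*0.000000 + (1-p)*0.000000] = 0.000000; exercise = 0.000000; V(3,1) = max -> 0.000000
  V(3,2) = exp(-r*dt) * [p*0.000000 + (1-p)*8.149093] = 4.484140; exercise = 3.895265; V(3,2) = max -> 4.484140
  V(3,3) = exp(-r*dt) * [p*8.149093 + (1-p)*13.930392] = 11.242184; exercise = 11.418142; V(3,3) = max -> 11.418142
  V(2,0) = exp(-r*dt) * [p*0.000000 + (1-p)*0.000000] = 0.000000; exercise = 0.000000; V(2,0) = max -> 0.000000
  V(2,1) = exp(-r*dt) * [p*0.000000 + (1-p)*4.484140] = 2.467454; exercise = 0.000000; V(2,1) = max -> 2.467454
  V(2,2) = exp(-r*dt) * [p*4.484140 + (1-p)*11.418142] = 8.251160; exercise = 8.149093; V(2,2) = max -> 8.251160
  V(1,0) = exp(-r*dt) * [p*0.000000 + (1-p)*2.467454] = 1.357747; exercise = 0.000000; V(1,0) = max -> 1.357747
  V(1,1) = exp(-r*dt) * [p*2.467454 + (1-p)*8.251160] = 5.623323; exercise = 3.895265; V(1,1) = max -> 5.623323
  V(0,0) = exp(-r*dt) * [p*1.357747 + (1-p)*5.623323] = 3.690248; exercise = 0.000000; V(0,0) = max -> 3.690248

Answer: Price = V(0,0) = 3.6902


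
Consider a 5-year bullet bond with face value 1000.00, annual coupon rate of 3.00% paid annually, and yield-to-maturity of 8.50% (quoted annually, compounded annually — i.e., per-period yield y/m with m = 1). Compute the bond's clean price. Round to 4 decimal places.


Answer: Price = 783.2647

Derivation:
Coupon per period c = face * coupon_rate / m = 30.000000
Periods per year m = 1; per-period yield y/m = 0.085000
Number of cashflows N = 5
Cashflows (t years, CF_t, discount factor 1/(1+y/m)^(m*t), PV):
  t = 1.0000: CF_t = 30.000000, DF = 0.921659, PV = 27.649770
  t = 2.0000: CF_t = 30.000000, DF = 0.849455, PV = 25.483659
  t = 3.0000: CF_t = 30.000000, DF = 0.782908, PV = 23.487243
  t = 4.0000: CF_t = 30.000000, DF = 0.721574, PV = 21.647229
  t = 5.0000: CF_t = 1030.000000, DF = 0.665045, PV = 684.996786
Price P = sum_t PV_t = 783.264686


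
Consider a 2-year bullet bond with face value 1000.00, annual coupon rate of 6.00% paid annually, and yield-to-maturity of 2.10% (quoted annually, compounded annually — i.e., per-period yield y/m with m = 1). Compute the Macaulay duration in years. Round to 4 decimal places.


Answer: Macaulay duration = 1.9454 years

Derivation:
Coupon per period c = face * coupon_rate / m = 60.000000
Periods per year m = 1; per-period yield y/m = 0.021000
Number of cashflows N = 2
Cashflows (t years, CF_t, discount factor 1/(1+y/m)^(m*t), PV):
  t = 1.0000: CF_t = 60.000000, DF = 0.979432, PV = 58.765916
  t = 2.0000: CF_t = 1060.000000, DF = 0.959287, PV = 1016.844119
Price P = sum_t PV_t = 1075.610035
Macaulay numerator sum_t t * PV_t:
  t * PV_t at t = 1.0000: 58.765916
  t * PV_t at t = 2.0000: 2033.688238
Macaulay duration D = (sum_t t * PV_t) / P = 2092.454153 / 1075.610035 = 1.945365


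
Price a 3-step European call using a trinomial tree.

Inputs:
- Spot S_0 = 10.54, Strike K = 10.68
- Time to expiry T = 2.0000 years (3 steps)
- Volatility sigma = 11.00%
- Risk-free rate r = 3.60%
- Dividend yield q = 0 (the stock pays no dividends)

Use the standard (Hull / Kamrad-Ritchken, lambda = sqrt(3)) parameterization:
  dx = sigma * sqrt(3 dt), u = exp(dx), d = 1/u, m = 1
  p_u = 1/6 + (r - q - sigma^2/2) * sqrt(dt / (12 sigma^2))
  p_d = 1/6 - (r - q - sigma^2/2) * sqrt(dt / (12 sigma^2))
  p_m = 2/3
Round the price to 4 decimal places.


dt = T/N = 0.666667; dx = sigma*sqrt(3*dt) = 0.155563
u = exp(dx) = 1.168316; d = 1/u = 0.855933
p_u = 0.230842, p_m = 0.666667, p_d = 0.102491
Discount per step: exp(-r*dt) = 0.976286
Stock lattice S(k, j) with j the centered position index:
  k=0: S(0,+0) = 10.5400
  k=1: S(1,-1) = 9.0215; S(1,+0) = 10.5400; S(1,+1) = 12.3141
  k=2: S(2,-2) = 7.7218; S(2,-1) = 9.0215; S(2,+0) = 10.5400; S(2,+1) = 12.3141; S(2,+2) = 14.3867
  k=3: S(3,-3) = 6.6094; S(3,-2) = 7.7218; S(3,-1) = 9.0215; S(3,+0) = 10.5400; S(3,+1) = 12.3141; S(3,+2) = 14.3867; S(3,+3) = 16.8082
Terminal payoffs V(N, j) = max(S_T - K, 0):
  V(3,-3) = 0.000000; V(3,-2) = 0.000000; V(3,-1) = 0.000000; V(3,+0) = 0.000000; V(3,+1) = 1.634052; V(3,+2) = 3.706705; V(3,+3) = 6.128219
Backward induction: V(k, j) = exp(-r*dt) * [p_u * V(k+1, j+1) + p_m * V(k+1, j) + p_d * V(k+1, j-1)]
  V(2,-2) = exp(-r*dt) * [p_u*0.000000 + p_m*0.000000 + p_d*0.000000] = 0.000000
  V(2,-1) = exp(-r*dt) * [p_u*0.000000 + p_m*0.000000 + p_d*0.000000] = 0.000000
  V(2,+0) = exp(-r*dt) * [p_u*1.634052 + p_m*0.000000 + p_d*0.000000] = 0.368263
  V(2,+1) = exp(-r*dt) * [p_u*3.706705 + p_m*1.634052 + p_d*0.000000] = 1.898906
  V(2,+2) = exp(-r*dt) * [p_u*6.128219 + p_m*3.706705 + p_d*1.634052] = 3.957143
  V(1,-1) = exp(-r*dt) * [p_u*0.368263 + p_m*0.000000 + p_d*0.000000] = 0.082994
  V(1,+0) = exp(-r*dt) * [p_u*1.898906 + p_m*0.368263 + p_d*0.000000] = 0.667638
  V(1,+1) = exp(-r*dt) * [p_u*3.957143 + p_m*1.898906 + p_d*0.368263] = 2.164577
  V(0,+0) = exp(-r*dt) * [p_u*2.164577 + p_m*0.667638 + p_d*0.082994] = 0.930668

Answer: Price = V(0,0) = 0.9307


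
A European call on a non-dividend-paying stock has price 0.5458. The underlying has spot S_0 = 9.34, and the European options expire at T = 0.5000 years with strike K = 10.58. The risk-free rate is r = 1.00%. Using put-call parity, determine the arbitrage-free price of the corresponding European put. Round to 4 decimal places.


Put-call parity: C - P = S_0 * exp(-qT) - K * exp(-rT).
S_0 * exp(-qT) = 9.3400 * 1.00000000 = 9.34000000
K * exp(-rT) = 10.5800 * 0.99501248 = 10.52723203
P = C - S*exp(-qT) + K*exp(-rT)
P = 0.5458 - 9.34000000 + 10.52723203 = 1.7330

Answer: Put price = 1.7330


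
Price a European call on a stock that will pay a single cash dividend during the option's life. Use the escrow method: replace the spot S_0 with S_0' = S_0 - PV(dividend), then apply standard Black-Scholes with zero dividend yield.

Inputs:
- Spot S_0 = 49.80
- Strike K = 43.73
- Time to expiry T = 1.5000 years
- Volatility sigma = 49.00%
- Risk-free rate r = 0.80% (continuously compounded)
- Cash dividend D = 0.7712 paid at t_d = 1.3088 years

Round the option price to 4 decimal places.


PV(D) = D * exp(-r * t_d) = 0.7712 * 0.98958422 = 0.76316735
S_0' = S_0 - PV(D) = 49.8000 - 0.76316735 = 49.03683265
d1 = (ln(S_0'/K) + (r + sigma^2/2)*T) / (sigma*sqrt(T)) = 0.51091413
d2 = d1 - sigma*sqrt(T) = -0.08921085
exp(-rT) = 0.98807171
N(d1) = 0.69529441; N(d2) = 0.46445717
C = S_0' * N(d1) - K * exp(-rT) * N(d2) = 49.03683265 * 0.69529441 - 43.7300 * 0.98807171 * 0.46445717 = 14.0266

Answer: Price = 14.0266


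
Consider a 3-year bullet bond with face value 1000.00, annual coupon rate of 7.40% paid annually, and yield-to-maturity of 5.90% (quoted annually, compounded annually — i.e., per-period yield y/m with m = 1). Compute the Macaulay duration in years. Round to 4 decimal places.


Coupon per period c = face * coupon_rate / m = 74.000000
Periods per year m = 1; per-period yield y/m = 0.059000
Number of cashflows N = 3
Cashflows (t years, CF_t, discount factor 1/(1+y/m)^(m*t), PV):
  t = 1.0000: CF_t = 74.000000, DF = 0.944287, PV = 69.877243
  t = 2.0000: CF_t = 74.000000, DF = 0.891678, PV = 65.984176
  t = 3.0000: CF_t = 1074.000000, DF = 0.842000, PV = 904.308059
Price P = sum_t PV_t = 1040.169478
Macaulay numerator sum_t t * PV_t:
  t * PV_t at t = 1.0000: 69.877243
  t * PV_t at t = 2.0000: 131.968353
  t * PV_t at t = 3.0000: 2712.924176
Macaulay duration D = (sum_t t * PV_t) / P = 2914.769771 / 1040.169478 = 2.802207

Answer: Macaulay duration = 2.8022 years


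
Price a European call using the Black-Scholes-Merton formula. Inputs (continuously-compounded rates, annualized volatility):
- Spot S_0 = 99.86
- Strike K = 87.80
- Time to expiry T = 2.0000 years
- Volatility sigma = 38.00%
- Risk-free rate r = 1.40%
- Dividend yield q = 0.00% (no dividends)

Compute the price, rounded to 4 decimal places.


d1 = (ln(S/K) + (r - q + 0.5*sigma^2) * T) / (sigma * sqrt(T)) = 0.56030342
d2 = d1 - sigma * sqrt(T) = 0.02290227
exp(-rT) = 0.97238837; exp(-qT) = 1.00000000
C = S_0 * exp(-qT) * N(d1) - K * exp(-rT) * N(d2)
N(d1) = 0.71236375; N(d2) = 0.50913588
C = 99.8600 * 1.00000000 * 0.71236375 - 87.8000 * 0.97238837 * 0.50913588 = 27.6688

Answer: Price = 27.6688


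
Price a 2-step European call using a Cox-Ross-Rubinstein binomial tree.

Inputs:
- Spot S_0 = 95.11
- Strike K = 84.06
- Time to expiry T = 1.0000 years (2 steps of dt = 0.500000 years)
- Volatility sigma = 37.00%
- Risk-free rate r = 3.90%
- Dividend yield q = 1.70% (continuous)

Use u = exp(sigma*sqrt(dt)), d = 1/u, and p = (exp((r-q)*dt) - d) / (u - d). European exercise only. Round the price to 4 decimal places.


Answer: Price = V(0,0) = 20.5497

Derivation:
dt = T/N = 0.500000
u = exp(sigma*sqrt(dt)) = 1.299045; d = 1/u = 0.769796
p = (exp((r-q)*dt) - d) / (u - d) = 0.455862
Discount per step: exp(-r*dt) = 0.980689
Stock lattice S(k, i) with i counting down-moves:
  k=0: S(0,0) = 95.1100
  k=1: S(1,0) = 123.5522; S(1,1) = 73.2153
  k=2: S(2,0) = 160.4999; S(2,1) = 95.1100; S(2,2) = 56.3609
Terminal payoffs V(N, i) = max(S_T - K, 0):
  V(2,0) = 76.439870; V(2,1) = 11.050000; V(2,2) = 0.000000
Backward induction: V(k, i) = exp(-r*dt) * [p * V(k+1, i) + (1-p) * V(k+1, i+1)].
  V(1,0) = exp(-r*dt) * [p*76.439870 + (1-p)*11.050000] = 40.069735
  V(1,1) = exp(-r*dt) * [p*11.050000 + (1-p)*0.000000] = 4.940001
  V(0,0) = exp(-r*dt) * [p*40.069735 + (1-p)*4.940001] = 20.549663


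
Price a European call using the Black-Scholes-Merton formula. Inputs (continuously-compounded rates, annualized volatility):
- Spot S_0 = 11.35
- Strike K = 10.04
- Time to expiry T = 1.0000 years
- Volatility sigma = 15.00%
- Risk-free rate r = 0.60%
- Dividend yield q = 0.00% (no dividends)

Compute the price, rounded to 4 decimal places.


Answer: Price = 1.5429

Derivation:
d1 = (ln(S/K) + (r - q + 0.5*sigma^2) * T) / (sigma * sqrt(T)) = 0.93260420
d2 = d1 - sigma * sqrt(T) = 0.78260420
exp(-rT) = 0.99401796; exp(-qT) = 1.00000000
C = S_0 * exp(-qT) * N(d1) - K * exp(-rT) * N(d2)
N(d1) = 0.82448782; N(d2) = 0.78307021
C = 11.3500 * 1.00000000 * 0.82448782 - 10.0400 * 0.99401796 * 0.78307021 = 1.5429


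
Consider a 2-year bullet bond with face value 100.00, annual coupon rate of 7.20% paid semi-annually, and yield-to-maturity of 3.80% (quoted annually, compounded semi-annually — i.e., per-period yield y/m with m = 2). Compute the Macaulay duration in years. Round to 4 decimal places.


Answer: Macaulay duration = 1.9017 years

Derivation:
Coupon per period c = face * coupon_rate / m = 3.600000
Periods per year m = 2; per-period yield y/m = 0.019000
Number of cashflows N = 4
Cashflows (t years, CF_t, discount factor 1/(1+y/m)^(m*t), PV):
  t = 0.5000: CF_t = 3.600000, DF = 0.981354, PV = 3.532875
  t = 1.0000: CF_t = 3.600000, DF = 0.963056, PV = 3.467002
  t = 1.5000: CF_t = 3.600000, DF = 0.945099, PV = 3.402358
  t = 2.0000: CF_t = 103.600000, DF = 0.927477, PV = 96.086643
Price P = sum_t PV_t = 106.488878
Macaulay numerator sum_t t * PV_t:
  t * PV_t at t = 0.5000: 1.766438
  t * PV_t at t = 1.0000: 3.467002
  t * PV_t at t = 1.5000: 5.103536
  t * PV_t at t = 2.0000: 192.173285
Macaulay duration D = (sum_t t * PV_t) / P = 202.510262 / 106.488878 = 1.901703


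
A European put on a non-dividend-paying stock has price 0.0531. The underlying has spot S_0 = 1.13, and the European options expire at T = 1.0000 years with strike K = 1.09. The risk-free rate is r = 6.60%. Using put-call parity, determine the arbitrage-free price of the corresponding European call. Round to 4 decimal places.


Put-call parity: C - P = S_0 * exp(-qT) - K * exp(-rT).
S_0 * exp(-qT) = 1.1300 * 1.00000000 = 1.13000000
K * exp(-rT) = 1.0900 * 0.93613086 = 1.02038264
C = P + S*exp(-qT) - K*exp(-rT)
C = 0.0531 + 1.13000000 - 1.02038264 = 0.1627

Answer: Call price = 0.1627


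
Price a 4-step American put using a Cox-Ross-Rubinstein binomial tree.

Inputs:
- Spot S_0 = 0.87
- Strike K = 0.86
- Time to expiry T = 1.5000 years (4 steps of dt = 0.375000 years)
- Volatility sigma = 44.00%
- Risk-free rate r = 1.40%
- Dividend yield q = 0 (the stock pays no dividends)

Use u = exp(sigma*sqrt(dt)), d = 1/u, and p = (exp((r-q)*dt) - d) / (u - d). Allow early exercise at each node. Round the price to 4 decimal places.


Answer: Price = V(0,0) = 0.1612

Derivation:
dt = T/N = 0.375000
u = exp(sigma*sqrt(dt)) = 1.309236; d = 1/u = 0.763804
p = (exp((r-q)*dt) - d) / (u - d) = 0.442694
Discount per step: exp(-r*dt) = 0.994764
Stock lattice S(k, i) with i counting down-moves:
  k=0: S(0,0) = 0.8700
  k=1: S(1,0) = 1.1390; S(1,1) = 0.6645
  k=2: S(2,0) = 1.4913; S(2,1) = 0.8700; S(2,2) = 0.5076
  k=3: S(3,0) = 1.9524; S(3,1) = 1.1390; S(3,2) = 0.6645; S(3,3) = 0.3877
  k=4: S(4,0) = 2.5562; S(4,1) = 1.4913; S(4,2) = 0.8700; S(4,3) = 0.5076; S(4,4) = 0.2961
Terminal payoffs V(N, i) = max(K - S_T, 0):
  V(4,0) = 0.000000; V(4,1) = 0.000000; V(4,2) = 0.000000; V(4,3) = 0.352445; V(4,4) = 0.563894
Backward induction: V(k, i) = exp(-r*dt) * [p * V(k+1, i) + (1-p) * V(k+1, i+1)]; then take max(V_cont, immediate exercise) for American.
  V(3,0) = exp(-r*dt) * [p*0.000000 + (1-p)*0.000000] = 0.000000; exercise = 0.000000; V(3,0) = max -> 0.000000
  V(3,1) = exp(-r*dt) * [p*0.000000 + (1-p)*0.000000] = 0.000000; exercise = 0.000000; V(3,1) = max -> 0.000000
  V(3,2) = exp(-r*dt) * [p*0.000000 + (1-p)*0.352445] = 0.195391; exercise = 0.195490; V(3,2) = max -> 0.195490
  V(3,3) = exp(-r*dt) * [p*0.352445 + (1-p)*0.563894] = 0.467824; exercise = 0.472327; V(3,3) = max -> 0.472327
  V(2,0) = exp(-r*dt) * [p*0.000000 + (1-p)*0.000000] = 0.000000; exercise = 0.000000; V(2,0) = max -> 0.000000
  V(2,1) = exp(-r*dt) * [p*0.000000 + (1-p)*0.195490] = 0.108377; exercise = 0.000000; V(2,1) = max -> 0.108377
  V(2,2) = exp(-r*dt) * [p*0.195490 + (1-p)*0.472327] = 0.347942; exercise = 0.352445; V(2,2) = max -> 0.352445
  V(1,0) = exp(-r*dt) * [p*0.000000 + (1-p)*0.108377] = 0.060083; exercise = 0.000000; V(1,0) = max -> 0.060083
  V(1,1) = exp(-r*dt) * [p*0.108377 + (1-p)*0.352445] = 0.243118; exercise = 0.195490; V(1,1) = max -> 0.243118
  V(0,0) = exp(-r*dt) * [p*0.060083 + (1-p)*0.243118] = 0.161241; exercise = 0.000000; V(0,0) = max -> 0.161241
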